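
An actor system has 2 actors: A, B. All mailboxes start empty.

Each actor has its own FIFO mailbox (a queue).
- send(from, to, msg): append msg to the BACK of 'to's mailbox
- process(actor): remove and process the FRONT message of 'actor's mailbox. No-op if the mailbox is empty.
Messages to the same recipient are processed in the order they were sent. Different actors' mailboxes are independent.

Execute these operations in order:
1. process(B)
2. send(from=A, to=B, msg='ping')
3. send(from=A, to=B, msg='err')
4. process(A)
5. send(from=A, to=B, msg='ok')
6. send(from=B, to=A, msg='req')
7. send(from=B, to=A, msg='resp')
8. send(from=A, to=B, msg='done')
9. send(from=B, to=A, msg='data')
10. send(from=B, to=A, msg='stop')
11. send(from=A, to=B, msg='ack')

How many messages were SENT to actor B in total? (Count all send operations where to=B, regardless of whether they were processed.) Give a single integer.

Answer: 5

Derivation:
After 1 (process(B)): A:[] B:[]
After 2 (send(from=A, to=B, msg='ping')): A:[] B:[ping]
After 3 (send(from=A, to=B, msg='err')): A:[] B:[ping,err]
After 4 (process(A)): A:[] B:[ping,err]
After 5 (send(from=A, to=B, msg='ok')): A:[] B:[ping,err,ok]
After 6 (send(from=B, to=A, msg='req')): A:[req] B:[ping,err,ok]
After 7 (send(from=B, to=A, msg='resp')): A:[req,resp] B:[ping,err,ok]
After 8 (send(from=A, to=B, msg='done')): A:[req,resp] B:[ping,err,ok,done]
After 9 (send(from=B, to=A, msg='data')): A:[req,resp,data] B:[ping,err,ok,done]
After 10 (send(from=B, to=A, msg='stop')): A:[req,resp,data,stop] B:[ping,err,ok,done]
After 11 (send(from=A, to=B, msg='ack')): A:[req,resp,data,stop] B:[ping,err,ok,done,ack]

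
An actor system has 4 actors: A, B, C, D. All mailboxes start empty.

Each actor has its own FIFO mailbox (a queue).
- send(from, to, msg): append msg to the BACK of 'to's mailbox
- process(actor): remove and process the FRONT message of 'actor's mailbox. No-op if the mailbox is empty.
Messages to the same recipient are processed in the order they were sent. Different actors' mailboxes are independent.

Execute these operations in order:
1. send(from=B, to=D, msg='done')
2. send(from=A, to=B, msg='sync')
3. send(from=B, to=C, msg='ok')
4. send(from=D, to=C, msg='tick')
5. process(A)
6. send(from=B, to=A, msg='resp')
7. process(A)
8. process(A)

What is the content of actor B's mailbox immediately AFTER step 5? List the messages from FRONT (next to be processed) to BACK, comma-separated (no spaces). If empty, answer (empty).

After 1 (send(from=B, to=D, msg='done')): A:[] B:[] C:[] D:[done]
After 2 (send(from=A, to=B, msg='sync')): A:[] B:[sync] C:[] D:[done]
After 3 (send(from=B, to=C, msg='ok')): A:[] B:[sync] C:[ok] D:[done]
After 4 (send(from=D, to=C, msg='tick')): A:[] B:[sync] C:[ok,tick] D:[done]
After 5 (process(A)): A:[] B:[sync] C:[ok,tick] D:[done]

sync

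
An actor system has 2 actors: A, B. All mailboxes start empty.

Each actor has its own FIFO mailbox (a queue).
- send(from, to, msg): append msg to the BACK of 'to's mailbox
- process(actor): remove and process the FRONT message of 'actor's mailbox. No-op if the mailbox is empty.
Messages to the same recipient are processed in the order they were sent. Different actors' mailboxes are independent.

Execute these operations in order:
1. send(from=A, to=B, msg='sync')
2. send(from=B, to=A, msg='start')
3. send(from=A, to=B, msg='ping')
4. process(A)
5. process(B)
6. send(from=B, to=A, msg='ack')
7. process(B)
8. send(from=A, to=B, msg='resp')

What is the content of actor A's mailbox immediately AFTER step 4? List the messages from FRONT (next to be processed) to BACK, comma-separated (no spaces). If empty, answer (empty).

After 1 (send(from=A, to=B, msg='sync')): A:[] B:[sync]
After 2 (send(from=B, to=A, msg='start')): A:[start] B:[sync]
After 3 (send(from=A, to=B, msg='ping')): A:[start] B:[sync,ping]
After 4 (process(A)): A:[] B:[sync,ping]

(empty)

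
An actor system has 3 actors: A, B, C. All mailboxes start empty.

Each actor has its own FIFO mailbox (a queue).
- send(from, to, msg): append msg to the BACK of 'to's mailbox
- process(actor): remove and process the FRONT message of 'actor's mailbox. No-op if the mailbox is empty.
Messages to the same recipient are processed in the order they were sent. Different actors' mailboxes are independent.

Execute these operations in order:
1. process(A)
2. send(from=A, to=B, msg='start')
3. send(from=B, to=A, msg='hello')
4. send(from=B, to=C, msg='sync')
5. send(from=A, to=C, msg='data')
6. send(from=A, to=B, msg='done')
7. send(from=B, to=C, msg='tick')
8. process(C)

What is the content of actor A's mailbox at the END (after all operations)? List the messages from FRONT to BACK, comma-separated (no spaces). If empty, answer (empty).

After 1 (process(A)): A:[] B:[] C:[]
After 2 (send(from=A, to=B, msg='start')): A:[] B:[start] C:[]
After 3 (send(from=B, to=A, msg='hello')): A:[hello] B:[start] C:[]
After 4 (send(from=B, to=C, msg='sync')): A:[hello] B:[start] C:[sync]
After 5 (send(from=A, to=C, msg='data')): A:[hello] B:[start] C:[sync,data]
After 6 (send(from=A, to=B, msg='done')): A:[hello] B:[start,done] C:[sync,data]
After 7 (send(from=B, to=C, msg='tick')): A:[hello] B:[start,done] C:[sync,data,tick]
After 8 (process(C)): A:[hello] B:[start,done] C:[data,tick]

Answer: hello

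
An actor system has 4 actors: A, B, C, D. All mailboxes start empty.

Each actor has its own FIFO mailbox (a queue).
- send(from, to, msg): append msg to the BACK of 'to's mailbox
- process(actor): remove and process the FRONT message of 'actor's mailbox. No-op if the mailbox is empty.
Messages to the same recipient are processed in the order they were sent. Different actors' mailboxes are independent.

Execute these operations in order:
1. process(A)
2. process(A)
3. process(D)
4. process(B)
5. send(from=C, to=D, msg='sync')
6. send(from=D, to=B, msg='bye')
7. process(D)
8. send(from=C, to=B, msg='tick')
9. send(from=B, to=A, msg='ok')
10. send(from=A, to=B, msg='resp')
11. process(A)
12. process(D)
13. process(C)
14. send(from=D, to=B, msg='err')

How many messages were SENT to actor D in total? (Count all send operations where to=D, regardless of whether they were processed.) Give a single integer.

Answer: 1

Derivation:
After 1 (process(A)): A:[] B:[] C:[] D:[]
After 2 (process(A)): A:[] B:[] C:[] D:[]
After 3 (process(D)): A:[] B:[] C:[] D:[]
After 4 (process(B)): A:[] B:[] C:[] D:[]
After 5 (send(from=C, to=D, msg='sync')): A:[] B:[] C:[] D:[sync]
After 6 (send(from=D, to=B, msg='bye')): A:[] B:[bye] C:[] D:[sync]
After 7 (process(D)): A:[] B:[bye] C:[] D:[]
After 8 (send(from=C, to=B, msg='tick')): A:[] B:[bye,tick] C:[] D:[]
After 9 (send(from=B, to=A, msg='ok')): A:[ok] B:[bye,tick] C:[] D:[]
After 10 (send(from=A, to=B, msg='resp')): A:[ok] B:[bye,tick,resp] C:[] D:[]
After 11 (process(A)): A:[] B:[bye,tick,resp] C:[] D:[]
After 12 (process(D)): A:[] B:[bye,tick,resp] C:[] D:[]
After 13 (process(C)): A:[] B:[bye,tick,resp] C:[] D:[]
After 14 (send(from=D, to=B, msg='err')): A:[] B:[bye,tick,resp,err] C:[] D:[]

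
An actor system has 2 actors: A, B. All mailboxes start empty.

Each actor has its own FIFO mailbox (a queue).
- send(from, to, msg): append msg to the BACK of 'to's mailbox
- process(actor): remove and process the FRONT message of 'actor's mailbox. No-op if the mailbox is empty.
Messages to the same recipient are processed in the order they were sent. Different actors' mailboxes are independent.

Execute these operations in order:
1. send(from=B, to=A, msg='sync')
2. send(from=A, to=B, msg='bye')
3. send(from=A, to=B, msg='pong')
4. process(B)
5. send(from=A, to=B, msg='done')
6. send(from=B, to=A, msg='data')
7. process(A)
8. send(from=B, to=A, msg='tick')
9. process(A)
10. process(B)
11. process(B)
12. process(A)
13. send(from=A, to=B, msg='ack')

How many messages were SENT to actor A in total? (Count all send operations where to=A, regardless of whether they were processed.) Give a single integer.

After 1 (send(from=B, to=A, msg='sync')): A:[sync] B:[]
After 2 (send(from=A, to=B, msg='bye')): A:[sync] B:[bye]
After 3 (send(from=A, to=B, msg='pong')): A:[sync] B:[bye,pong]
After 4 (process(B)): A:[sync] B:[pong]
After 5 (send(from=A, to=B, msg='done')): A:[sync] B:[pong,done]
After 6 (send(from=B, to=A, msg='data')): A:[sync,data] B:[pong,done]
After 7 (process(A)): A:[data] B:[pong,done]
After 8 (send(from=B, to=A, msg='tick')): A:[data,tick] B:[pong,done]
After 9 (process(A)): A:[tick] B:[pong,done]
After 10 (process(B)): A:[tick] B:[done]
After 11 (process(B)): A:[tick] B:[]
After 12 (process(A)): A:[] B:[]
After 13 (send(from=A, to=B, msg='ack')): A:[] B:[ack]

Answer: 3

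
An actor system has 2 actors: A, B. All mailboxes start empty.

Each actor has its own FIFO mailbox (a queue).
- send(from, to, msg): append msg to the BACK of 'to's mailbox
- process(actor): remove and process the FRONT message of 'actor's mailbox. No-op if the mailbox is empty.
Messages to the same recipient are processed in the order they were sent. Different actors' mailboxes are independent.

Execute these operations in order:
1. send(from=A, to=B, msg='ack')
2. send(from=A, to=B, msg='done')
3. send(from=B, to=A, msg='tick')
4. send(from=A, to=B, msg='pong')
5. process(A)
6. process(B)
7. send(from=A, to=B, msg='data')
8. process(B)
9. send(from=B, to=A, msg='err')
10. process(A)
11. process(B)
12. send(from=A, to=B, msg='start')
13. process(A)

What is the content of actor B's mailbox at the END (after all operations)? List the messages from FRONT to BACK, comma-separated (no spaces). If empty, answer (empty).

After 1 (send(from=A, to=B, msg='ack')): A:[] B:[ack]
After 2 (send(from=A, to=B, msg='done')): A:[] B:[ack,done]
After 3 (send(from=B, to=A, msg='tick')): A:[tick] B:[ack,done]
After 4 (send(from=A, to=B, msg='pong')): A:[tick] B:[ack,done,pong]
After 5 (process(A)): A:[] B:[ack,done,pong]
After 6 (process(B)): A:[] B:[done,pong]
After 7 (send(from=A, to=B, msg='data')): A:[] B:[done,pong,data]
After 8 (process(B)): A:[] B:[pong,data]
After 9 (send(from=B, to=A, msg='err')): A:[err] B:[pong,data]
After 10 (process(A)): A:[] B:[pong,data]
After 11 (process(B)): A:[] B:[data]
After 12 (send(from=A, to=B, msg='start')): A:[] B:[data,start]
After 13 (process(A)): A:[] B:[data,start]

Answer: data,start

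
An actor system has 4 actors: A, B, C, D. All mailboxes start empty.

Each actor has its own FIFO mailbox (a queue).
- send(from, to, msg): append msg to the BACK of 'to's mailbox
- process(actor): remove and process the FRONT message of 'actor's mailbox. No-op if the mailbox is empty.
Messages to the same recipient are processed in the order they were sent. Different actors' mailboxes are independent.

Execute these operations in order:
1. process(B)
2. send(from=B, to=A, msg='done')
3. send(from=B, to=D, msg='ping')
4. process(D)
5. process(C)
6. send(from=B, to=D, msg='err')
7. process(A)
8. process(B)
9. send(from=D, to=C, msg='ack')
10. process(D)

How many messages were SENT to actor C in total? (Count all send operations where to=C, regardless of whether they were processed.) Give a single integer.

Answer: 1

Derivation:
After 1 (process(B)): A:[] B:[] C:[] D:[]
After 2 (send(from=B, to=A, msg='done')): A:[done] B:[] C:[] D:[]
After 3 (send(from=B, to=D, msg='ping')): A:[done] B:[] C:[] D:[ping]
After 4 (process(D)): A:[done] B:[] C:[] D:[]
After 5 (process(C)): A:[done] B:[] C:[] D:[]
After 6 (send(from=B, to=D, msg='err')): A:[done] B:[] C:[] D:[err]
After 7 (process(A)): A:[] B:[] C:[] D:[err]
After 8 (process(B)): A:[] B:[] C:[] D:[err]
After 9 (send(from=D, to=C, msg='ack')): A:[] B:[] C:[ack] D:[err]
After 10 (process(D)): A:[] B:[] C:[ack] D:[]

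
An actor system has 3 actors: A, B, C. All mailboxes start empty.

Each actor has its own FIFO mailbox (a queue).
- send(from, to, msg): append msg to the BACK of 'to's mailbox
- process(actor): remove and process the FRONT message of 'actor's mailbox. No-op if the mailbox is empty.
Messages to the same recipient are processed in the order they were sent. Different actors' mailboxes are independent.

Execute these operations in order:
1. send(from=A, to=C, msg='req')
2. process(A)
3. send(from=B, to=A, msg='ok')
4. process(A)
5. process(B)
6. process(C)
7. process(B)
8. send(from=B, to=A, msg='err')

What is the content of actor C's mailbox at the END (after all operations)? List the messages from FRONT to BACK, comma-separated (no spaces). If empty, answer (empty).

After 1 (send(from=A, to=C, msg='req')): A:[] B:[] C:[req]
After 2 (process(A)): A:[] B:[] C:[req]
After 3 (send(from=B, to=A, msg='ok')): A:[ok] B:[] C:[req]
After 4 (process(A)): A:[] B:[] C:[req]
After 5 (process(B)): A:[] B:[] C:[req]
After 6 (process(C)): A:[] B:[] C:[]
After 7 (process(B)): A:[] B:[] C:[]
After 8 (send(from=B, to=A, msg='err')): A:[err] B:[] C:[]

Answer: (empty)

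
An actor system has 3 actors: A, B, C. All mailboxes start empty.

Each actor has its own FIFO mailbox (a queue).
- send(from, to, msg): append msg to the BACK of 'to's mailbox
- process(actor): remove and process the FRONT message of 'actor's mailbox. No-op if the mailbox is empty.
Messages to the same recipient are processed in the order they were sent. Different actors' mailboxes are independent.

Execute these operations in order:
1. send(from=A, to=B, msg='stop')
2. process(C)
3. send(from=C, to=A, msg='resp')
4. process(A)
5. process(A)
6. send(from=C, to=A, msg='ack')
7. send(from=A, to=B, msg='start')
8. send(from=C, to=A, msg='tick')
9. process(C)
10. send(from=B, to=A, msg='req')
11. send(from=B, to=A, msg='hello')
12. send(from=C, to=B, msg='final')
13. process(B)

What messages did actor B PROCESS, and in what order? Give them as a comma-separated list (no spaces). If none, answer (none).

Answer: stop

Derivation:
After 1 (send(from=A, to=B, msg='stop')): A:[] B:[stop] C:[]
After 2 (process(C)): A:[] B:[stop] C:[]
After 3 (send(from=C, to=A, msg='resp')): A:[resp] B:[stop] C:[]
After 4 (process(A)): A:[] B:[stop] C:[]
After 5 (process(A)): A:[] B:[stop] C:[]
After 6 (send(from=C, to=A, msg='ack')): A:[ack] B:[stop] C:[]
After 7 (send(from=A, to=B, msg='start')): A:[ack] B:[stop,start] C:[]
After 8 (send(from=C, to=A, msg='tick')): A:[ack,tick] B:[stop,start] C:[]
After 9 (process(C)): A:[ack,tick] B:[stop,start] C:[]
After 10 (send(from=B, to=A, msg='req')): A:[ack,tick,req] B:[stop,start] C:[]
After 11 (send(from=B, to=A, msg='hello')): A:[ack,tick,req,hello] B:[stop,start] C:[]
After 12 (send(from=C, to=B, msg='final')): A:[ack,tick,req,hello] B:[stop,start,final] C:[]
After 13 (process(B)): A:[ack,tick,req,hello] B:[start,final] C:[]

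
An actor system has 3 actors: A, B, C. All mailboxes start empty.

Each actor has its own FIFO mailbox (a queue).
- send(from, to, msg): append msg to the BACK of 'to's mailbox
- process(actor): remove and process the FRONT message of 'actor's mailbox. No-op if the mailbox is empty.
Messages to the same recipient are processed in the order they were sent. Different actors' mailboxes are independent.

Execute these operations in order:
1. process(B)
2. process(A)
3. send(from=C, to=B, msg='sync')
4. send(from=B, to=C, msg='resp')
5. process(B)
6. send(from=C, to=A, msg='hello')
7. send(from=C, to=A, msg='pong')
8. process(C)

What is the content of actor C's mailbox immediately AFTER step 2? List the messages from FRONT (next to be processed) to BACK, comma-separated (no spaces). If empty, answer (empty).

After 1 (process(B)): A:[] B:[] C:[]
After 2 (process(A)): A:[] B:[] C:[]

(empty)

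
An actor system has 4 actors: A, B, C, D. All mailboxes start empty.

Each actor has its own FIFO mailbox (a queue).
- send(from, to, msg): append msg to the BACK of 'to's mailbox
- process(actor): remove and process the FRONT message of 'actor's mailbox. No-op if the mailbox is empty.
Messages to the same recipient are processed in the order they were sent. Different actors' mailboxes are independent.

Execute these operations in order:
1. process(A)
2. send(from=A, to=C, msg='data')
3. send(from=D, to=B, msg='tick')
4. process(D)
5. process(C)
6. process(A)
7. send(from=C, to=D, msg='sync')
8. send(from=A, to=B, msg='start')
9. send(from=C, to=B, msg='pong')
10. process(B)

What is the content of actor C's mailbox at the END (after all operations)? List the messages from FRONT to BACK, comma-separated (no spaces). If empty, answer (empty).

After 1 (process(A)): A:[] B:[] C:[] D:[]
After 2 (send(from=A, to=C, msg='data')): A:[] B:[] C:[data] D:[]
After 3 (send(from=D, to=B, msg='tick')): A:[] B:[tick] C:[data] D:[]
After 4 (process(D)): A:[] B:[tick] C:[data] D:[]
After 5 (process(C)): A:[] B:[tick] C:[] D:[]
After 6 (process(A)): A:[] B:[tick] C:[] D:[]
After 7 (send(from=C, to=D, msg='sync')): A:[] B:[tick] C:[] D:[sync]
After 8 (send(from=A, to=B, msg='start')): A:[] B:[tick,start] C:[] D:[sync]
After 9 (send(from=C, to=B, msg='pong')): A:[] B:[tick,start,pong] C:[] D:[sync]
After 10 (process(B)): A:[] B:[start,pong] C:[] D:[sync]

Answer: (empty)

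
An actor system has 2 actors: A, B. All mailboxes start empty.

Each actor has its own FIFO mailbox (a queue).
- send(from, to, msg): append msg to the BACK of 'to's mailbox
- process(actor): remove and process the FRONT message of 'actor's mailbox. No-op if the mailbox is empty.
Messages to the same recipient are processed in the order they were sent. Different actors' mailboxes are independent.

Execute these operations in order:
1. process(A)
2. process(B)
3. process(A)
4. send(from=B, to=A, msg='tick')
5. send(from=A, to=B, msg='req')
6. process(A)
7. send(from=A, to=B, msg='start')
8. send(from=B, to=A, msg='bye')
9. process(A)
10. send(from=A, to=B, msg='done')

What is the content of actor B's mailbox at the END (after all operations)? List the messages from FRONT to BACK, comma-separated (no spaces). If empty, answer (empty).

After 1 (process(A)): A:[] B:[]
After 2 (process(B)): A:[] B:[]
After 3 (process(A)): A:[] B:[]
After 4 (send(from=B, to=A, msg='tick')): A:[tick] B:[]
After 5 (send(from=A, to=B, msg='req')): A:[tick] B:[req]
After 6 (process(A)): A:[] B:[req]
After 7 (send(from=A, to=B, msg='start')): A:[] B:[req,start]
After 8 (send(from=B, to=A, msg='bye')): A:[bye] B:[req,start]
After 9 (process(A)): A:[] B:[req,start]
After 10 (send(from=A, to=B, msg='done')): A:[] B:[req,start,done]

Answer: req,start,done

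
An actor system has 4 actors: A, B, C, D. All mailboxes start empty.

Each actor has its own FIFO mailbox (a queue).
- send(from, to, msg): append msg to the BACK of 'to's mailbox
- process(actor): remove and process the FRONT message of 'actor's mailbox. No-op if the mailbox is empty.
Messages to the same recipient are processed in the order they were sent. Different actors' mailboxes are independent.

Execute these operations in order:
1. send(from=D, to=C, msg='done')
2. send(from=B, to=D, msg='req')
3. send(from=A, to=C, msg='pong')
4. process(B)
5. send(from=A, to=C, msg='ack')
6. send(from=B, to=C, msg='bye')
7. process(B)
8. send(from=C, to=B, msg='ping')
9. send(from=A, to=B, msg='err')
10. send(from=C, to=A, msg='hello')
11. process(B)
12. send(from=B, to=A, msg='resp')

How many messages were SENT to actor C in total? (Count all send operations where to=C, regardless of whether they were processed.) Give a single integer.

After 1 (send(from=D, to=C, msg='done')): A:[] B:[] C:[done] D:[]
After 2 (send(from=B, to=D, msg='req')): A:[] B:[] C:[done] D:[req]
After 3 (send(from=A, to=C, msg='pong')): A:[] B:[] C:[done,pong] D:[req]
After 4 (process(B)): A:[] B:[] C:[done,pong] D:[req]
After 5 (send(from=A, to=C, msg='ack')): A:[] B:[] C:[done,pong,ack] D:[req]
After 6 (send(from=B, to=C, msg='bye')): A:[] B:[] C:[done,pong,ack,bye] D:[req]
After 7 (process(B)): A:[] B:[] C:[done,pong,ack,bye] D:[req]
After 8 (send(from=C, to=B, msg='ping')): A:[] B:[ping] C:[done,pong,ack,bye] D:[req]
After 9 (send(from=A, to=B, msg='err')): A:[] B:[ping,err] C:[done,pong,ack,bye] D:[req]
After 10 (send(from=C, to=A, msg='hello')): A:[hello] B:[ping,err] C:[done,pong,ack,bye] D:[req]
After 11 (process(B)): A:[hello] B:[err] C:[done,pong,ack,bye] D:[req]
After 12 (send(from=B, to=A, msg='resp')): A:[hello,resp] B:[err] C:[done,pong,ack,bye] D:[req]

Answer: 4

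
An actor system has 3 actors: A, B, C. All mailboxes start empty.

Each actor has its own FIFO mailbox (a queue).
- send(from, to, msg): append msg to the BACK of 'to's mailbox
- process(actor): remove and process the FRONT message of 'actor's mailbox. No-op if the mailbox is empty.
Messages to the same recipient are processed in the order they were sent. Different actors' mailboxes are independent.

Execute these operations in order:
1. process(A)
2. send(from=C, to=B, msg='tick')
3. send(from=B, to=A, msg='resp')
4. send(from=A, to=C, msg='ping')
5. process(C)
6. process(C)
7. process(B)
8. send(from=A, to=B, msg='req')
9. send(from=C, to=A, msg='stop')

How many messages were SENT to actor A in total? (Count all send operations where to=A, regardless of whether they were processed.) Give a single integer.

Answer: 2

Derivation:
After 1 (process(A)): A:[] B:[] C:[]
After 2 (send(from=C, to=B, msg='tick')): A:[] B:[tick] C:[]
After 3 (send(from=B, to=A, msg='resp')): A:[resp] B:[tick] C:[]
After 4 (send(from=A, to=C, msg='ping')): A:[resp] B:[tick] C:[ping]
After 5 (process(C)): A:[resp] B:[tick] C:[]
After 6 (process(C)): A:[resp] B:[tick] C:[]
After 7 (process(B)): A:[resp] B:[] C:[]
After 8 (send(from=A, to=B, msg='req')): A:[resp] B:[req] C:[]
After 9 (send(from=C, to=A, msg='stop')): A:[resp,stop] B:[req] C:[]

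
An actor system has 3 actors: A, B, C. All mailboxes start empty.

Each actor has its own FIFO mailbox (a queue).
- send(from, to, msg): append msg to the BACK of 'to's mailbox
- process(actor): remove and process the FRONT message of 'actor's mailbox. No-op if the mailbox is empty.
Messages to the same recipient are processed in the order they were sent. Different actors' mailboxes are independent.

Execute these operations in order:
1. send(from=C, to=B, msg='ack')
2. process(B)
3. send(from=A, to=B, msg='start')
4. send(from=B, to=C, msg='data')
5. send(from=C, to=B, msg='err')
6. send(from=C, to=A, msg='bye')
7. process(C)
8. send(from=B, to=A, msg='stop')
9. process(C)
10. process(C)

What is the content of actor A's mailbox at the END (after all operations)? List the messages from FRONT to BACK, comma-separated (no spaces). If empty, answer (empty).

After 1 (send(from=C, to=B, msg='ack')): A:[] B:[ack] C:[]
After 2 (process(B)): A:[] B:[] C:[]
After 3 (send(from=A, to=B, msg='start')): A:[] B:[start] C:[]
After 4 (send(from=B, to=C, msg='data')): A:[] B:[start] C:[data]
After 5 (send(from=C, to=B, msg='err')): A:[] B:[start,err] C:[data]
After 6 (send(from=C, to=A, msg='bye')): A:[bye] B:[start,err] C:[data]
After 7 (process(C)): A:[bye] B:[start,err] C:[]
After 8 (send(from=B, to=A, msg='stop')): A:[bye,stop] B:[start,err] C:[]
After 9 (process(C)): A:[bye,stop] B:[start,err] C:[]
After 10 (process(C)): A:[bye,stop] B:[start,err] C:[]

Answer: bye,stop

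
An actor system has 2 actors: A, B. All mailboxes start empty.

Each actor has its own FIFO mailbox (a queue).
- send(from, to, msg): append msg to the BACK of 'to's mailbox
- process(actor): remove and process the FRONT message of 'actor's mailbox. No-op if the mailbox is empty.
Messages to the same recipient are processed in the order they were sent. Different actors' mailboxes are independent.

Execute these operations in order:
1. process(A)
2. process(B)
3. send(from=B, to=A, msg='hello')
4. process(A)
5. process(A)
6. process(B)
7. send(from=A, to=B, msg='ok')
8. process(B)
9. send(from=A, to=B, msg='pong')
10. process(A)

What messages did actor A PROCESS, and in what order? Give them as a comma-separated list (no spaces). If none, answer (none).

Answer: hello

Derivation:
After 1 (process(A)): A:[] B:[]
After 2 (process(B)): A:[] B:[]
After 3 (send(from=B, to=A, msg='hello')): A:[hello] B:[]
After 4 (process(A)): A:[] B:[]
After 5 (process(A)): A:[] B:[]
After 6 (process(B)): A:[] B:[]
After 7 (send(from=A, to=B, msg='ok')): A:[] B:[ok]
After 8 (process(B)): A:[] B:[]
After 9 (send(from=A, to=B, msg='pong')): A:[] B:[pong]
After 10 (process(A)): A:[] B:[pong]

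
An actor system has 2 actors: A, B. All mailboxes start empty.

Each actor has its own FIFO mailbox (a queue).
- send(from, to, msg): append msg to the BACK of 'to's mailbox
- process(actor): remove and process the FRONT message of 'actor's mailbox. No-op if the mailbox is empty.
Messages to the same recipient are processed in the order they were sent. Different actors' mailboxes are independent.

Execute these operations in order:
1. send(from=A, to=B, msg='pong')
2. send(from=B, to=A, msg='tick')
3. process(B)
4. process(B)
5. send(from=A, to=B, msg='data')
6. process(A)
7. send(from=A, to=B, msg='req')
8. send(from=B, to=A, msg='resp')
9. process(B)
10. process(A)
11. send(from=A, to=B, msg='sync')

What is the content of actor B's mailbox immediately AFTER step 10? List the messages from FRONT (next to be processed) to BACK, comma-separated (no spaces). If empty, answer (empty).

After 1 (send(from=A, to=B, msg='pong')): A:[] B:[pong]
After 2 (send(from=B, to=A, msg='tick')): A:[tick] B:[pong]
After 3 (process(B)): A:[tick] B:[]
After 4 (process(B)): A:[tick] B:[]
After 5 (send(from=A, to=B, msg='data')): A:[tick] B:[data]
After 6 (process(A)): A:[] B:[data]
After 7 (send(from=A, to=B, msg='req')): A:[] B:[data,req]
After 8 (send(from=B, to=A, msg='resp')): A:[resp] B:[data,req]
After 9 (process(B)): A:[resp] B:[req]
After 10 (process(A)): A:[] B:[req]

req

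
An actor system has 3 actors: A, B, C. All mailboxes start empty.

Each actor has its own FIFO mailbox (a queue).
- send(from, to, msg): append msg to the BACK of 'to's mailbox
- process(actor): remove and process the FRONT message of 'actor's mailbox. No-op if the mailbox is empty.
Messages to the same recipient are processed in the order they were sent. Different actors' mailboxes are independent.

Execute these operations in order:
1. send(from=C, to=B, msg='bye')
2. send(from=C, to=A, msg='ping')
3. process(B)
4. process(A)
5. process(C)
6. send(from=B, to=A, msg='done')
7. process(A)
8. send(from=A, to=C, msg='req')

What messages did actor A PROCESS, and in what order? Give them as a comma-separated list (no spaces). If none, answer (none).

Answer: ping,done

Derivation:
After 1 (send(from=C, to=B, msg='bye')): A:[] B:[bye] C:[]
After 2 (send(from=C, to=A, msg='ping')): A:[ping] B:[bye] C:[]
After 3 (process(B)): A:[ping] B:[] C:[]
After 4 (process(A)): A:[] B:[] C:[]
After 5 (process(C)): A:[] B:[] C:[]
After 6 (send(from=B, to=A, msg='done')): A:[done] B:[] C:[]
After 7 (process(A)): A:[] B:[] C:[]
After 8 (send(from=A, to=C, msg='req')): A:[] B:[] C:[req]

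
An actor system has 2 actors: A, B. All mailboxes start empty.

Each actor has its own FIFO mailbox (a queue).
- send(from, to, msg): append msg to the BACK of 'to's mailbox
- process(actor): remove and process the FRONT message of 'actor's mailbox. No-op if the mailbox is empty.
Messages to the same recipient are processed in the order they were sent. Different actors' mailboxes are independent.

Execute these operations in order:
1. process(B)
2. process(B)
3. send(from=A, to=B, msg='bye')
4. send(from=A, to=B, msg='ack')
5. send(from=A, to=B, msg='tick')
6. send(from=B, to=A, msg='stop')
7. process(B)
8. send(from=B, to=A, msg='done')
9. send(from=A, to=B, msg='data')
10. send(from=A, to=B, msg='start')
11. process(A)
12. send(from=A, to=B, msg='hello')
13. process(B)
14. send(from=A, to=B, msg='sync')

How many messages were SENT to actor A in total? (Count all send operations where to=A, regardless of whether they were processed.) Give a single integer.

After 1 (process(B)): A:[] B:[]
After 2 (process(B)): A:[] B:[]
After 3 (send(from=A, to=B, msg='bye')): A:[] B:[bye]
After 4 (send(from=A, to=B, msg='ack')): A:[] B:[bye,ack]
After 5 (send(from=A, to=B, msg='tick')): A:[] B:[bye,ack,tick]
After 6 (send(from=B, to=A, msg='stop')): A:[stop] B:[bye,ack,tick]
After 7 (process(B)): A:[stop] B:[ack,tick]
After 8 (send(from=B, to=A, msg='done')): A:[stop,done] B:[ack,tick]
After 9 (send(from=A, to=B, msg='data')): A:[stop,done] B:[ack,tick,data]
After 10 (send(from=A, to=B, msg='start')): A:[stop,done] B:[ack,tick,data,start]
After 11 (process(A)): A:[done] B:[ack,tick,data,start]
After 12 (send(from=A, to=B, msg='hello')): A:[done] B:[ack,tick,data,start,hello]
After 13 (process(B)): A:[done] B:[tick,data,start,hello]
After 14 (send(from=A, to=B, msg='sync')): A:[done] B:[tick,data,start,hello,sync]

Answer: 2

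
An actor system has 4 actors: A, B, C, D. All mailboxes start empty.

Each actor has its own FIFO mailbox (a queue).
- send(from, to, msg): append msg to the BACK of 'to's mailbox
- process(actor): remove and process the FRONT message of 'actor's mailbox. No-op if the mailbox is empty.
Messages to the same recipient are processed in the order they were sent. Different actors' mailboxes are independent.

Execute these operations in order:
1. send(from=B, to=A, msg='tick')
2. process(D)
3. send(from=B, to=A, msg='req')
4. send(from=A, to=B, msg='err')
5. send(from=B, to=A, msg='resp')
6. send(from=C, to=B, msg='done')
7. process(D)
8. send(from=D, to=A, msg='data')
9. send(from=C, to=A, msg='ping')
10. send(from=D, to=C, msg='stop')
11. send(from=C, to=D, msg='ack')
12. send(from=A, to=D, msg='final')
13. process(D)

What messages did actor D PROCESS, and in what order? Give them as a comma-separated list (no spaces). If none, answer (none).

Answer: ack

Derivation:
After 1 (send(from=B, to=A, msg='tick')): A:[tick] B:[] C:[] D:[]
After 2 (process(D)): A:[tick] B:[] C:[] D:[]
After 3 (send(from=B, to=A, msg='req')): A:[tick,req] B:[] C:[] D:[]
After 4 (send(from=A, to=B, msg='err')): A:[tick,req] B:[err] C:[] D:[]
After 5 (send(from=B, to=A, msg='resp')): A:[tick,req,resp] B:[err] C:[] D:[]
After 6 (send(from=C, to=B, msg='done')): A:[tick,req,resp] B:[err,done] C:[] D:[]
After 7 (process(D)): A:[tick,req,resp] B:[err,done] C:[] D:[]
After 8 (send(from=D, to=A, msg='data')): A:[tick,req,resp,data] B:[err,done] C:[] D:[]
After 9 (send(from=C, to=A, msg='ping')): A:[tick,req,resp,data,ping] B:[err,done] C:[] D:[]
After 10 (send(from=D, to=C, msg='stop')): A:[tick,req,resp,data,ping] B:[err,done] C:[stop] D:[]
After 11 (send(from=C, to=D, msg='ack')): A:[tick,req,resp,data,ping] B:[err,done] C:[stop] D:[ack]
After 12 (send(from=A, to=D, msg='final')): A:[tick,req,resp,data,ping] B:[err,done] C:[stop] D:[ack,final]
After 13 (process(D)): A:[tick,req,resp,data,ping] B:[err,done] C:[stop] D:[final]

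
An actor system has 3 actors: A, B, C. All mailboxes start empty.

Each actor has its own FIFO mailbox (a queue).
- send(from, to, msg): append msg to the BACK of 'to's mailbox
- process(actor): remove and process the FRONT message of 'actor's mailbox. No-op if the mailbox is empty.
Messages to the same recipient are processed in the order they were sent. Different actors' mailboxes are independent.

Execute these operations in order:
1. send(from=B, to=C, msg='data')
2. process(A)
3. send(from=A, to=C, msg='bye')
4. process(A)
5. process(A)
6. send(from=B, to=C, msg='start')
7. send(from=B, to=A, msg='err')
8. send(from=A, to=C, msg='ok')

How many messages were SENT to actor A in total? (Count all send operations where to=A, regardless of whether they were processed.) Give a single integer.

After 1 (send(from=B, to=C, msg='data')): A:[] B:[] C:[data]
After 2 (process(A)): A:[] B:[] C:[data]
After 3 (send(from=A, to=C, msg='bye')): A:[] B:[] C:[data,bye]
After 4 (process(A)): A:[] B:[] C:[data,bye]
After 5 (process(A)): A:[] B:[] C:[data,bye]
After 6 (send(from=B, to=C, msg='start')): A:[] B:[] C:[data,bye,start]
After 7 (send(from=B, to=A, msg='err')): A:[err] B:[] C:[data,bye,start]
After 8 (send(from=A, to=C, msg='ok')): A:[err] B:[] C:[data,bye,start,ok]

Answer: 1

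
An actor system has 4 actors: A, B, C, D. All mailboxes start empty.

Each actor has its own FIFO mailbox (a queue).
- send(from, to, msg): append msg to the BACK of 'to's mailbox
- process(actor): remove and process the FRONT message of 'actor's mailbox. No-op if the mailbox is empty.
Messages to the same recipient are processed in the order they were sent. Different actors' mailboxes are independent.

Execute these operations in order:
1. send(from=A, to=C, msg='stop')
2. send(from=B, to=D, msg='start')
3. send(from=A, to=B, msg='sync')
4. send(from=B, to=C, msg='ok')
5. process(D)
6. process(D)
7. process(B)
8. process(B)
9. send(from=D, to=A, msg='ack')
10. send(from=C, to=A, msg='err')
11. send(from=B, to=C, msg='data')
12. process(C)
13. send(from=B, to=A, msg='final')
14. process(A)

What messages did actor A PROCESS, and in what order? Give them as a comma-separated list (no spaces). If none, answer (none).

Answer: ack

Derivation:
After 1 (send(from=A, to=C, msg='stop')): A:[] B:[] C:[stop] D:[]
After 2 (send(from=B, to=D, msg='start')): A:[] B:[] C:[stop] D:[start]
After 3 (send(from=A, to=B, msg='sync')): A:[] B:[sync] C:[stop] D:[start]
After 4 (send(from=B, to=C, msg='ok')): A:[] B:[sync] C:[stop,ok] D:[start]
After 5 (process(D)): A:[] B:[sync] C:[stop,ok] D:[]
After 6 (process(D)): A:[] B:[sync] C:[stop,ok] D:[]
After 7 (process(B)): A:[] B:[] C:[stop,ok] D:[]
After 8 (process(B)): A:[] B:[] C:[stop,ok] D:[]
After 9 (send(from=D, to=A, msg='ack')): A:[ack] B:[] C:[stop,ok] D:[]
After 10 (send(from=C, to=A, msg='err')): A:[ack,err] B:[] C:[stop,ok] D:[]
After 11 (send(from=B, to=C, msg='data')): A:[ack,err] B:[] C:[stop,ok,data] D:[]
After 12 (process(C)): A:[ack,err] B:[] C:[ok,data] D:[]
After 13 (send(from=B, to=A, msg='final')): A:[ack,err,final] B:[] C:[ok,data] D:[]
After 14 (process(A)): A:[err,final] B:[] C:[ok,data] D:[]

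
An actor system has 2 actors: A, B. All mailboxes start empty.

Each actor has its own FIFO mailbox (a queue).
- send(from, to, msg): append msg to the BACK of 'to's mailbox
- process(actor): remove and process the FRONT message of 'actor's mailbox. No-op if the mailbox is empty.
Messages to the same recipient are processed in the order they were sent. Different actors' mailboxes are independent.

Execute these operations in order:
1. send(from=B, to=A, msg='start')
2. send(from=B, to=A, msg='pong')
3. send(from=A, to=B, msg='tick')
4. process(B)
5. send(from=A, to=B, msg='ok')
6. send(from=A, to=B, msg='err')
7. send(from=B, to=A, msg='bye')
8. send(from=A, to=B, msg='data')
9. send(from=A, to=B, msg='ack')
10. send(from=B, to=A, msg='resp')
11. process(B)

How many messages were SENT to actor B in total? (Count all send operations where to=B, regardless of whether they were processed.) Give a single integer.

After 1 (send(from=B, to=A, msg='start')): A:[start] B:[]
After 2 (send(from=B, to=A, msg='pong')): A:[start,pong] B:[]
After 3 (send(from=A, to=B, msg='tick')): A:[start,pong] B:[tick]
After 4 (process(B)): A:[start,pong] B:[]
After 5 (send(from=A, to=B, msg='ok')): A:[start,pong] B:[ok]
After 6 (send(from=A, to=B, msg='err')): A:[start,pong] B:[ok,err]
After 7 (send(from=B, to=A, msg='bye')): A:[start,pong,bye] B:[ok,err]
After 8 (send(from=A, to=B, msg='data')): A:[start,pong,bye] B:[ok,err,data]
After 9 (send(from=A, to=B, msg='ack')): A:[start,pong,bye] B:[ok,err,data,ack]
After 10 (send(from=B, to=A, msg='resp')): A:[start,pong,bye,resp] B:[ok,err,data,ack]
After 11 (process(B)): A:[start,pong,bye,resp] B:[err,data,ack]

Answer: 5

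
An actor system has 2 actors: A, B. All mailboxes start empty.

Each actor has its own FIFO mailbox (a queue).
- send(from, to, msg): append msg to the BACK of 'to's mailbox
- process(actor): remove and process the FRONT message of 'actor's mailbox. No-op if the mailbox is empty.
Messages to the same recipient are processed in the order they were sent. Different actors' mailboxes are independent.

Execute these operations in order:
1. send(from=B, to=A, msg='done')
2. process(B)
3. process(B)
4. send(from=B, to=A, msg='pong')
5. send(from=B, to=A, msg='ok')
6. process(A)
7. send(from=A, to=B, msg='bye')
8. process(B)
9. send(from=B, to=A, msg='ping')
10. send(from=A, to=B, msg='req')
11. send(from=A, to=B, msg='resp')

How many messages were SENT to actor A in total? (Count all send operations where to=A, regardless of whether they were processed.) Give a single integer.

Answer: 4

Derivation:
After 1 (send(from=B, to=A, msg='done')): A:[done] B:[]
After 2 (process(B)): A:[done] B:[]
After 3 (process(B)): A:[done] B:[]
After 4 (send(from=B, to=A, msg='pong')): A:[done,pong] B:[]
After 5 (send(from=B, to=A, msg='ok')): A:[done,pong,ok] B:[]
After 6 (process(A)): A:[pong,ok] B:[]
After 7 (send(from=A, to=B, msg='bye')): A:[pong,ok] B:[bye]
After 8 (process(B)): A:[pong,ok] B:[]
After 9 (send(from=B, to=A, msg='ping')): A:[pong,ok,ping] B:[]
After 10 (send(from=A, to=B, msg='req')): A:[pong,ok,ping] B:[req]
After 11 (send(from=A, to=B, msg='resp')): A:[pong,ok,ping] B:[req,resp]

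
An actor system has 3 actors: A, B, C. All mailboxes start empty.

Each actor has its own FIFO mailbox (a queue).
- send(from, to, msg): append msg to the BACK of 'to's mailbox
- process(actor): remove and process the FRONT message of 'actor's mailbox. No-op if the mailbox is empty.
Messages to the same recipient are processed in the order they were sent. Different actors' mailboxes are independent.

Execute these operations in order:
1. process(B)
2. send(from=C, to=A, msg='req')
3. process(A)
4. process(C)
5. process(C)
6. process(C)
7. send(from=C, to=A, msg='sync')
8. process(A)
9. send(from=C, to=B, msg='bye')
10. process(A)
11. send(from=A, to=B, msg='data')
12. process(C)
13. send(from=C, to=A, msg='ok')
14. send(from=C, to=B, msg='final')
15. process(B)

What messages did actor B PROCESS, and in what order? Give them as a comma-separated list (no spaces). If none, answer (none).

After 1 (process(B)): A:[] B:[] C:[]
After 2 (send(from=C, to=A, msg='req')): A:[req] B:[] C:[]
After 3 (process(A)): A:[] B:[] C:[]
After 4 (process(C)): A:[] B:[] C:[]
After 5 (process(C)): A:[] B:[] C:[]
After 6 (process(C)): A:[] B:[] C:[]
After 7 (send(from=C, to=A, msg='sync')): A:[sync] B:[] C:[]
After 8 (process(A)): A:[] B:[] C:[]
After 9 (send(from=C, to=B, msg='bye')): A:[] B:[bye] C:[]
After 10 (process(A)): A:[] B:[bye] C:[]
After 11 (send(from=A, to=B, msg='data')): A:[] B:[bye,data] C:[]
After 12 (process(C)): A:[] B:[bye,data] C:[]
After 13 (send(from=C, to=A, msg='ok')): A:[ok] B:[bye,data] C:[]
After 14 (send(from=C, to=B, msg='final')): A:[ok] B:[bye,data,final] C:[]
After 15 (process(B)): A:[ok] B:[data,final] C:[]

Answer: bye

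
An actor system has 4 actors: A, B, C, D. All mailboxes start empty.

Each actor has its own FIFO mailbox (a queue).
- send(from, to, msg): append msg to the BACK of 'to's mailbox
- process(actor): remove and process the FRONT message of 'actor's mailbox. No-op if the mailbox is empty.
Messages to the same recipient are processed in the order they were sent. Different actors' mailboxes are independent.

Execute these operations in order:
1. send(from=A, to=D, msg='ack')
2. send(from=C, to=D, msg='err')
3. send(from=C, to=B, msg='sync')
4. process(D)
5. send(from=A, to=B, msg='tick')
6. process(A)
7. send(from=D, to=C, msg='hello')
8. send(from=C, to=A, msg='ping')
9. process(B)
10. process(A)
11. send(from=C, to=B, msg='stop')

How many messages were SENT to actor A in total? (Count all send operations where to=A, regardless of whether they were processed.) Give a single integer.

After 1 (send(from=A, to=D, msg='ack')): A:[] B:[] C:[] D:[ack]
After 2 (send(from=C, to=D, msg='err')): A:[] B:[] C:[] D:[ack,err]
After 3 (send(from=C, to=B, msg='sync')): A:[] B:[sync] C:[] D:[ack,err]
After 4 (process(D)): A:[] B:[sync] C:[] D:[err]
After 5 (send(from=A, to=B, msg='tick')): A:[] B:[sync,tick] C:[] D:[err]
After 6 (process(A)): A:[] B:[sync,tick] C:[] D:[err]
After 7 (send(from=D, to=C, msg='hello')): A:[] B:[sync,tick] C:[hello] D:[err]
After 8 (send(from=C, to=A, msg='ping')): A:[ping] B:[sync,tick] C:[hello] D:[err]
After 9 (process(B)): A:[ping] B:[tick] C:[hello] D:[err]
After 10 (process(A)): A:[] B:[tick] C:[hello] D:[err]
After 11 (send(from=C, to=B, msg='stop')): A:[] B:[tick,stop] C:[hello] D:[err]

Answer: 1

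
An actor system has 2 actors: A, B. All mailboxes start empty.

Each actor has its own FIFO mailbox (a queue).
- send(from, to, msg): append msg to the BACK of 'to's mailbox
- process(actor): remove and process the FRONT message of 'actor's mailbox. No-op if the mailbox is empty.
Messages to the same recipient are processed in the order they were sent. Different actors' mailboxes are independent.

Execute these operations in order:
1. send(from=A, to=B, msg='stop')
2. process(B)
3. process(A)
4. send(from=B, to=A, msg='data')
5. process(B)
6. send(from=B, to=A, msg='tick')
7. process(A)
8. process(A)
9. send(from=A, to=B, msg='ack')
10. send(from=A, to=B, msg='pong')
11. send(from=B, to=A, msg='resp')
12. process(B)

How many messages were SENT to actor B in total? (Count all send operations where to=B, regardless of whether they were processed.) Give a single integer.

After 1 (send(from=A, to=B, msg='stop')): A:[] B:[stop]
After 2 (process(B)): A:[] B:[]
After 3 (process(A)): A:[] B:[]
After 4 (send(from=B, to=A, msg='data')): A:[data] B:[]
After 5 (process(B)): A:[data] B:[]
After 6 (send(from=B, to=A, msg='tick')): A:[data,tick] B:[]
After 7 (process(A)): A:[tick] B:[]
After 8 (process(A)): A:[] B:[]
After 9 (send(from=A, to=B, msg='ack')): A:[] B:[ack]
After 10 (send(from=A, to=B, msg='pong')): A:[] B:[ack,pong]
After 11 (send(from=B, to=A, msg='resp')): A:[resp] B:[ack,pong]
After 12 (process(B)): A:[resp] B:[pong]

Answer: 3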